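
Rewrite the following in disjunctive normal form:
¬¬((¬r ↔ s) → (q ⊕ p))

(¬r ∧ ¬s) ∨ (s ∧ r) ∨ (q ∧ ¬p) ∨ (¬q ∧ p)

¬¬((¬r ↔ s) → (q ⊕ p))
≡ ¬¬(¬(¬r ↔ s) ∨ (q ⊕ p))
≡ ¬¬(¬((¬r → s) ∧ (s → ¬r)) ∨ (q ⊕ p))
≡ ¬¬(¬((¬¬r ∨ s) ∧ (s → ¬r)) ∨ (q ⊕ p))
≡ ¬¬(¬((¬¬r ∨ s) ∧ (¬s ∨ ¬r)) ∨ (q ⊕ p))
≡ ¬¬(¬((¬¬r ∨ s) ∧ (¬s ∨ ¬r)) ∨ (q ∧ ¬p) ∨ (¬q ∧ p))
≡ ¬((¬¬r ∨ s) ∧ (¬s ∨ ¬r)) ∨ (q ∧ ¬p) ∨ (¬q ∧ p)
≡ ¬(¬¬r ∨ s) ∨ ¬(¬s ∨ ¬r) ∨ (q ∧ ¬p) ∨ (¬q ∧ p)
≡ (¬¬¬r ∧ ¬s) ∨ ¬(¬s ∨ ¬r) ∨ (q ∧ ¬p) ∨ (¬q ∧ p)
≡ (¬r ∧ ¬s) ∨ ¬(¬s ∨ ¬r) ∨ (q ∧ ¬p) ∨ (¬q ∧ p)
≡ (¬r ∧ ¬s) ∨ (¬¬s ∧ ¬¬r) ∨ (q ∧ ¬p) ∨ (¬q ∧ p)
≡ (¬r ∧ ¬s) ∨ (s ∧ ¬¬r) ∨ (q ∧ ¬p) ∨ (¬q ∧ p)
≡ (¬r ∧ ¬s) ∨ (s ∧ r) ∨ (q ∧ ¬p) ∨ (¬q ∧ p)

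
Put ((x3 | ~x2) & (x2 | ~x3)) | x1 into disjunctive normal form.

(x3 & x2) | (~x2 & ~x3) | x1

((x3 | ~x2) & (x2 | ~x3)) | x1
⇔ (x3 & x2) | (x3 & ~x3) | (~x2 & x2) | (~x2 & ~x3) | x1
⇔ (x3 & x2) | (~x2 & ~x3) | x1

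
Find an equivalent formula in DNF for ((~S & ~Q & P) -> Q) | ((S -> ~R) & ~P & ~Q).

S | Q | ~P

((~S & ~Q & P) -> Q) | ((S -> ~R) & ~P & ~Q)
≡ ~(~S & ~Q & P) | Q | ((S -> ~R) & ~P & ~Q)   — eliminate ->
≡ ~(~S & ~Q & P) | Q | ((~S | ~R) & ~P & ~Q)   — eliminate ->
≡ ~~S | ~~Q | ~P | Q | ((~S | ~R) & ~P & ~Q)   — De Morgan
≡ S | ~~Q | ~P | Q | ((~S | ~R) & ~P & ~Q)   — double negation
≡ S | Q | ~P | Q | ((~S | ~R) & ~P & ~Q)   — double negation
≡ S | Q | ~P | Q | (~S & ~P & ~Q) | (~R & ~P & ~Q)   — distribute & over |
≡ S | Q | ~P   — simplify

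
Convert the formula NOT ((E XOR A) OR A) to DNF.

NOT ((E XOR A) OR A)
≡ NOT ((E AND NOT A) OR (NOT E AND A) OR A)   [expand XOR]
≡ NOT (E AND NOT A) AND NOT (NOT E AND A) AND NOT A   [De Morgan]
≡ (NOT E OR NOT NOT A) AND NOT (NOT E AND A) AND NOT A   [De Morgan]
≡ (NOT E OR A) AND NOT (NOT E AND A) AND NOT A   [double negation]
≡ (NOT E OR A) AND (NOT NOT E OR NOT A) AND NOT A   [De Morgan]
≡ (NOT E OR A) AND (E OR NOT A) AND NOT A   [double negation]
≡ (NOT E AND E AND NOT A) OR (NOT E AND NOT A AND NOT A) OR (A AND E AND NOT A) OR (A AND NOT A AND NOT A)   [distribute AND over OR]
≡ NOT E AND NOT A   [simplify]

NOT E AND NOT A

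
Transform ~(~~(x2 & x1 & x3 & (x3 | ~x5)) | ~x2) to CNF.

~(~~(x2 & x1 & x3 & (x3 | ~x5)) | ~x2)
= ~~~(x2 & x1 & x3 & (x3 | ~x5)) & ~~x2   — De Morgan
= ~(x2 & x1 & x3 & (x3 | ~x5)) & ~~x2   — double negation
= (~x2 | ~x1 | ~x3 | ~(x3 | ~x5)) & ~~x2   — De Morgan
= (~x2 | ~x1 | ~x3 | (~x3 & ~~x5)) & ~~x2   — De Morgan
= (~x2 | ~x1 | ~x3 | (~x3 & x5)) & ~~x2   — double negation
= (~x2 | ~x1 | ~x3 | (~x3 & x5)) & x2   — double negation
= (~x2 | ~x1 | ~x3 | ~x3) & (~x2 | ~x1 | ~x3 | x5) & x2   — distribute | over &
= (~x2 | ~x1 | ~x3) & x2   — simplify

(~x2 | ~x1 | ~x3) & x2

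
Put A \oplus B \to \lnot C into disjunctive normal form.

\lnot A \land \lnot B \lor B \land A \lor \lnot C

A \oplus B \to \lnot C
= \lnot (A \oplus B) \lor \lnot C   (eliminate \to)
= \lnot (A \land \lnot B \lor \lnot A \land B) \lor \lnot C   (expand \oplus)
= \lnot (A \land \lnot B) \land \lnot (\lnot A \land B) \lor \lnot C   (De Morgan)
= (\lnot A \lor \lnot \lnot B) \land \lnot (\lnot A \land B) \lor \lnot C   (De Morgan)
= (\lnot A \lor B) \land \lnot (\lnot A \land B) \lor \lnot C   (double negation)
= (\lnot A \lor B) \land (\lnot \lnot A \lor \lnot B) \lor \lnot C   (De Morgan)
= (\lnot A \lor B) \land (A \lor \lnot B) \lor \lnot C   (double negation)
= \lnot A \land A \lor \lnot A \land \lnot B \lor B \land A \lor B \land \lnot B \lor \lnot C   (distribute \land over \lor)
= \lnot A \land \lnot B \lor B \land A \lor \lnot C   (simplify)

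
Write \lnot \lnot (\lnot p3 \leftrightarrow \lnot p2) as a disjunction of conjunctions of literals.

(p3 \land p2) \lor (\lnot p2 \land \lnot p3)

\lnot \lnot (\lnot p3 \leftrightarrow \lnot p2)
≡ \lnot \lnot ((\lnot p3 \to \lnot p2) \land (\lnot p2 \to \lnot p3))   [eliminate \leftrightarrow]
≡ \lnot \lnot ((\lnot \lnot p3 \lor \lnot p2) \land (\lnot p2 \to \lnot p3))   [eliminate \to]
≡ \lnot \lnot ((\lnot \lnot p3 \lor \lnot p2) \land (\lnot \lnot p2 \lor \lnot p3))   [eliminate \to]
≡ (\lnot \lnot p3 \lor \lnot p2) \land (\lnot \lnot p2 \lor \lnot p3)   [double negation]
≡ (p3 \lor \lnot p2) \land (\lnot \lnot p2 \lor \lnot p3)   [double negation]
≡ (p3 \lor \lnot p2) \land (p2 \lor \lnot p3)   [double negation]
≡ (p3 \land p2) \lor (p3 \land \lnot p3) \lor (\lnot p2 \land p2) \lor (\lnot p2 \land \lnot p3)   [distribute \land over \lor]
≡ (p3 \land p2) \lor (\lnot p2 \land \lnot p3)   [simplify]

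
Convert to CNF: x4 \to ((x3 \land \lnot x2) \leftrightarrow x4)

x4 \to ((x3 \land \lnot x2) \leftrightarrow x4)
≡ \lnot x4 \lor ((x3 \land \lnot x2) \leftrightarrow x4)   [eliminate \to]
≡ \lnot x4 \lor (((x3 \land \lnot x2) \to x4) \land (x4 \to (x3 \land \lnot x2)))   [eliminate \leftrightarrow]
≡ \lnot x4 \lor ((\lnot (x3 \land \lnot x2) \lor x4) \land (x4 \to (x3 \land \lnot x2)))   [eliminate \to]
≡ \lnot x4 \lor ((\lnot (x3 \land \lnot x2) \lor x4) \land (\lnot x4 \lor (x3 \land \lnot x2)))   [eliminate \to]
≡ \lnot x4 \lor ((\lnot x3 \lor \lnot \lnot x2 \lor x4) \land (\lnot x4 \lor (x3 \land \lnot x2)))   [De Morgan]
≡ \lnot x4 \lor ((\lnot x3 \lor x2 \lor x4) \land (\lnot x4 \lor (x3 \land \lnot x2)))   [double negation]
≡ (\lnot x4 \lor \lnot x3 \lor x2 \lor x4) \land (\lnot x4 \lor \lnot x4 \lor x3) \land (\lnot x4 \lor \lnot x4 \lor \lnot x2)   [distribute \lor over \land]
≡ (\lnot x4 \lor x3) \land (\lnot x4 \lor \lnot x2)   [simplify]

(\lnot x4 \lor x3) \land (\lnot x4 \lor \lnot x2)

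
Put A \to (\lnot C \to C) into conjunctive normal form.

\lnot A \lor C

A \to (\lnot C \to C)
≡ \lnot A \lor (\lnot C \to C)   [eliminate \to]
≡ \lnot A \lor \lnot \lnot C \lor C   [eliminate \to]
≡ \lnot A \lor C \lor C   [double negation]
≡ \lnot A \lor C   [simplify]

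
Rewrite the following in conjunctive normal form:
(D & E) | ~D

(D & E) | ~D
= (D | ~D) & (E | ~D)
= E | ~D

E | ~D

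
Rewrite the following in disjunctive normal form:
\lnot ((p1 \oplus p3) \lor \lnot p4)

\lnot ((p1 \oplus p3) \lor \lnot p4)
⇔ \lnot ((p1 \land \lnot p3) \lor (\lnot p1 \land p3) \lor \lnot p4)   [expand \oplus]
⇔ \lnot (p1 \land \lnot p3) \land \lnot (\lnot p1 \land p3) \land \lnot \lnot p4   [De Morgan]
⇔ (\lnot p1 \lor \lnot \lnot p3) \land \lnot (\lnot p1 \land p3) \land \lnot \lnot p4   [De Morgan]
⇔ (\lnot p1 \lor p3) \land \lnot (\lnot p1 \land p3) \land \lnot \lnot p4   [double negation]
⇔ (\lnot p1 \lor p3) \land (\lnot \lnot p1 \lor \lnot p3) \land \lnot \lnot p4   [De Morgan]
⇔ (\lnot p1 \lor p3) \land (p1 \lor \lnot p3) \land \lnot \lnot p4   [double negation]
⇔ (\lnot p1 \lor p3) \land (p1 \lor \lnot p3) \land p4   [double negation]
⇔ (\lnot p1 \land p1 \land p4) \lor (\lnot p1 \land \lnot p3 \land p4) \lor (p3 \land p1 \land p4) \lor (p3 \land \lnot p3 \land p4)   [distribute \land over \lor]
⇔ (\lnot p1 \land \lnot p3 \land p4) \lor (p3 \land p1 \land p4)   [simplify]

(\lnot p1 \land \lnot p3 \land p4) \lor (p3 \land p1 \land p4)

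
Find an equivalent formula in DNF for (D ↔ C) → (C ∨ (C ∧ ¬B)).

(D ∧ ¬C) ∨ C

(D ↔ C) → (C ∨ (C ∧ ¬B))
≡ ¬(D ↔ C) ∨ C ∨ (C ∧ ¬B)   [eliminate →]
≡ ¬((D → C) ∧ (C → D)) ∨ C ∨ (C ∧ ¬B)   [eliminate ↔]
≡ ¬((¬D ∨ C) ∧ (C → D)) ∨ C ∨ (C ∧ ¬B)   [eliminate →]
≡ ¬((¬D ∨ C) ∧ (¬C ∨ D)) ∨ C ∨ (C ∧ ¬B)   [eliminate →]
≡ ¬(¬D ∨ C) ∨ ¬(¬C ∨ D) ∨ C ∨ (C ∧ ¬B)   [De Morgan]
≡ (¬¬D ∧ ¬C) ∨ ¬(¬C ∨ D) ∨ C ∨ (C ∧ ¬B)   [De Morgan]
≡ (D ∧ ¬C) ∨ ¬(¬C ∨ D) ∨ C ∨ (C ∧ ¬B)   [double negation]
≡ (D ∧ ¬C) ∨ (¬¬C ∧ ¬D) ∨ C ∨ (C ∧ ¬B)   [De Morgan]
≡ (D ∧ ¬C) ∨ (C ∧ ¬D) ∨ C ∨ (C ∧ ¬B)   [double negation]
≡ (D ∧ ¬C) ∨ C   [simplify]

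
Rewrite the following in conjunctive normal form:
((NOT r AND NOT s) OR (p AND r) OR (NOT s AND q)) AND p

(NOT s OR r) AND p

((NOT r AND NOT s) OR (p AND r) OR (NOT s AND q)) AND p
⇔ (NOT r OR p OR NOT s) AND (NOT r OR p OR q) AND (NOT r OR r OR NOT s) AND (NOT r OR r OR q) AND (NOT s OR p OR NOT s) AND (NOT s OR p OR q) AND (NOT s OR r OR NOT s) AND (NOT s OR r OR q) AND p   [distribute OR over AND]
⇔ (NOT s OR r) AND p   [simplify]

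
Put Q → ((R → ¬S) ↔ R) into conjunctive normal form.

Q → ((R → ¬S) ↔ R)
= ¬Q ∨ ((R → ¬S) ↔ R)   [eliminate →]
= ¬Q ∨ (((R → ¬S) → R) ∧ (R → (R → ¬S)))   [eliminate ↔]
= ¬Q ∨ ((¬(R → ¬S) ∨ R) ∧ (R → (R → ¬S)))   [eliminate →]
= ¬Q ∨ ((¬(¬R ∨ ¬S) ∨ R) ∧ (R → (R → ¬S)))   [eliminate →]
= ¬Q ∨ ((¬(¬R ∨ ¬S) ∨ R) ∧ (¬R ∨ (R → ¬S)))   [eliminate →]
= ¬Q ∨ ((¬(¬R ∨ ¬S) ∨ R) ∧ (¬R ∨ ¬R ∨ ¬S))   [eliminate →]
= ¬Q ∨ (((¬¬R ∧ ¬¬S) ∨ R) ∧ (¬R ∨ ¬R ∨ ¬S))   [De Morgan]
= ¬Q ∨ (((R ∧ ¬¬S) ∨ R) ∧ (¬R ∨ ¬R ∨ ¬S))   [double negation]
= ¬Q ∨ (((R ∧ S) ∨ R) ∧ (¬R ∨ ¬R ∨ ¬S))   [double negation]
= (¬Q ∨ R ∨ R) ∧ (¬Q ∨ S ∨ R) ∧ (¬Q ∨ ¬R ∨ ¬R ∨ ¬S)   [distribute ∨ over ∧]
= (¬Q ∨ R) ∧ (¬Q ∨ ¬R ∨ ¬S)   [simplify]

(¬Q ∨ R) ∧ (¬Q ∨ ¬R ∨ ¬S)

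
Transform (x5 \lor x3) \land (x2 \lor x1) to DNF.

(x5 \land x2) \lor (x5 \land x1) \lor (x3 \land x2) \lor (x3 \land x1)

(x5 \lor x3) \land (x2 \lor x1)
⇔ (x5 \land x2) \lor (x5 \land x1) \lor (x3 \land x2) \lor (x3 \land x1)   [distribute \land over \lor]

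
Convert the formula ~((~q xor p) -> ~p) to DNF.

~((~q xor p) -> ~p)
= ~(~(~q xor p) | ~p)   — eliminate ->
= ~(~((~q & ~p) | (~~q & p)) | ~p)   — expand xor
= ~~((~q & ~p) | (~~q & p)) & ~~p   — De Morgan
= ((~q & ~p) | (~~q & p)) & ~~p   — double negation
= ((~q & ~p) | (q & p)) & ~~p   — double negation
= ((~q & ~p) | (q & p)) & p   — double negation
= (~q & ~p & p) | (q & p & p)   — distribute & over |
= q & p   — simplify

q & p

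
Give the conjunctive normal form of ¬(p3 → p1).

p3 ∧ ¬p1

¬(p3 → p1)
= ¬(¬p3 ∨ p1)   — eliminate →
= ¬¬p3 ∧ ¬p1   — De Morgan
= p3 ∧ ¬p1   — double negation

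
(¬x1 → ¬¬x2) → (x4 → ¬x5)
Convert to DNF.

(¬x1 → ¬¬x2) → (x4 → ¬x5)
≡ ¬(¬x1 → ¬¬x2) ∨ (x4 → ¬x5)   [eliminate →]
≡ ¬(¬¬x1 ∨ ¬¬x2) ∨ (x4 → ¬x5)   [eliminate →]
≡ ¬(¬¬x1 ∨ ¬¬x2) ∨ ¬x4 ∨ ¬x5   [eliminate →]
≡ (¬¬¬x1 ∧ ¬¬¬x2) ∨ ¬x4 ∨ ¬x5   [De Morgan]
≡ (¬x1 ∧ ¬¬¬x2) ∨ ¬x4 ∨ ¬x5   [double negation]
≡ (¬x1 ∧ ¬x2) ∨ ¬x4 ∨ ¬x5   [double negation]

(¬x1 ∧ ¬x2) ∨ ¬x4 ∨ ¬x5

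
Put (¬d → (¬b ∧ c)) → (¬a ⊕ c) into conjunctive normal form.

(¬d ∨ ¬a ∨ c) ∧ (¬d ∨ a ∨ ¬c) ∧ (b ∨ ¬c ∨ a)

(¬d → (¬b ∧ c)) → (¬a ⊕ c)
≡ ¬(¬d → (¬b ∧ c)) ∨ (¬a ⊕ c)   [eliminate →]
≡ ¬(¬¬d ∨ (¬b ∧ c)) ∨ (¬a ⊕ c)   [eliminate →]
≡ ¬(¬¬d ∨ (¬b ∧ c)) ∨ ((¬a ∨ c) ∧ ¬(¬a ∧ c))   [expand ⊕]
≡ (¬¬¬d ∧ ¬(¬b ∧ c)) ∨ ((¬a ∨ c) ∧ ¬(¬a ∧ c))   [De Morgan]
≡ (¬d ∧ ¬(¬b ∧ c)) ∨ ((¬a ∨ c) ∧ ¬(¬a ∧ c))   [double negation]
≡ (¬d ∧ (¬¬b ∨ ¬c)) ∨ ((¬a ∨ c) ∧ ¬(¬a ∧ c))   [De Morgan]
≡ (¬d ∧ (b ∨ ¬c)) ∨ ((¬a ∨ c) ∧ ¬(¬a ∧ c))   [double negation]
≡ (¬d ∧ (b ∨ ¬c)) ∨ ((¬a ∨ c) ∧ (¬¬a ∨ ¬c))   [De Morgan]
≡ (¬d ∧ (b ∨ ¬c)) ∨ ((¬a ∨ c) ∧ (a ∨ ¬c))   [double negation]
≡ (¬d ∨ ¬a ∨ c) ∧ (¬d ∨ a ∨ ¬c) ∧ (b ∨ ¬c ∨ ¬a ∨ c) ∧ (b ∨ ¬c ∨ a ∨ ¬c)   [distribute ∨ over ∧]
≡ (¬d ∨ ¬a ∨ c) ∧ (¬d ∨ a ∨ ¬c) ∧ (b ∨ ¬c ∨ a)   [simplify]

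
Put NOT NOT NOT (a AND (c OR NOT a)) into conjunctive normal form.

NOT NOT NOT (a AND (c OR NOT a))
= NOT (a AND (c OR NOT a))   [double negation]
= NOT a OR NOT (c OR NOT a)   [De Morgan]
= NOT a OR (NOT c AND NOT NOT a)   [De Morgan]
= NOT a OR (NOT c AND a)   [double negation]
= (NOT a OR NOT c) AND (NOT a OR a)   [distribute OR over AND]
= NOT a OR NOT c   [simplify]

NOT a OR NOT c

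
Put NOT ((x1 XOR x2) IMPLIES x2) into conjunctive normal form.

NOT ((x1 XOR x2) IMPLIES x2)
⇔ NOT (NOT (x1 XOR x2) OR x2)
⇔ NOT (NOT ((x1 OR x2) AND NOT (x1 AND x2)) OR x2)
⇔ NOT NOT ((x1 OR x2) AND NOT (x1 AND x2)) AND NOT x2
⇔ (x1 OR x2) AND NOT (x1 AND x2) AND NOT x2
⇔ (x1 OR x2) AND (NOT x1 OR NOT x2) AND NOT x2
⇔ (x1 OR x2) AND NOT x2

(x1 OR x2) AND NOT x2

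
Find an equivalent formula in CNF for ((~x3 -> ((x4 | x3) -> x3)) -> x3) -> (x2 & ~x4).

(x3 | ~x4) & (~x3 | x2) & (~x3 | ~x4)

((~x3 -> ((x4 | x3) -> x3)) -> x3) -> (x2 & ~x4)
≡ ~((~x3 -> ((x4 | x3) -> x3)) -> x3) | (x2 & ~x4)   — eliminate ->
≡ ~(~(~x3 -> ((x4 | x3) -> x3)) | x3) | (x2 & ~x4)   — eliminate ->
≡ ~(~(~~x3 | ((x4 | x3) -> x3)) | x3) | (x2 & ~x4)   — eliminate ->
≡ ~(~(~~x3 | ~(x4 | x3) | x3) | x3) | (x2 & ~x4)   — eliminate ->
≡ (~~(~~x3 | ~(x4 | x3) | x3) & ~x3) | (x2 & ~x4)   — De Morgan
≡ ((~~x3 | ~(x4 | x3) | x3) & ~x3) | (x2 & ~x4)   — double negation
≡ ((x3 | ~(x4 | x3) | x3) & ~x3) | (x2 & ~x4)   — double negation
≡ ((x3 | (~x4 & ~x3) | x3) & ~x3) | (x2 & ~x4)   — De Morgan
≡ (x3 | ~x4 | x3 | x2) & (x3 | ~x4 | x3 | ~x4) & (x3 | ~x3 | x3 | x2) & (x3 | ~x3 | x3 | ~x4) & (~x3 | x2) & (~x3 | ~x4)   — distribute | over &
≡ (x3 | ~x4) & (~x3 | x2) & (~x3 | ~x4)   — simplify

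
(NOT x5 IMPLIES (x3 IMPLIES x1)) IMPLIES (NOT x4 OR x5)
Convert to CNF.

(NOT x5 IMPLIES (x3 IMPLIES x1)) IMPLIES (NOT x4 OR x5)
= NOT (NOT x5 IMPLIES (x3 IMPLIES x1)) OR NOT x4 OR x5   — eliminate IMPLIES
= NOT (NOT NOT x5 OR (x3 IMPLIES x1)) OR NOT x4 OR x5   — eliminate IMPLIES
= NOT (NOT NOT x5 OR NOT x3 OR x1) OR NOT x4 OR x5   — eliminate IMPLIES
= (NOT NOT NOT x5 AND NOT NOT x3 AND NOT x1) OR NOT x4 OR x5   — De Morgan
= (NOT x5 AND NOT NOT x3 AND NOT x1) OR NOT x4 OR x5   — double negation
= (NOT x5 AND x3 AND NOT x1) OR NOT x4 OR x5   — double negation
= (NOT x5 OR NOT x4 OR x5) AND (x3 OR NOT x4 OR x5) AND (NOT x1 OR NOT x4 OR x5)   — distribute OR over AND
= (x3 OR NOT x4 OR x5) AND (NOT x1 OR NOT x4 OR x5)   — simplify

(x3 OR NOT x4 OR x5) AND (NOT x1 OR NOT x4 OR x5)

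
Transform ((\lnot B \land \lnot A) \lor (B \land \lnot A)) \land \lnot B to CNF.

((\lnot B \land \lnot A) \lor (B \land \lnot A)) \land \lnot B
≡ (\lnot B \lor B) \land (\lnot B \lor \lnot A) \land (\lnot A \lor B) \land (\lnot A \lor \lnot A) \land \lnot B   (distribute \lor over \land)
≡ \lnot A \land \lnot B   (simplify)

\lnot A \land \lnot B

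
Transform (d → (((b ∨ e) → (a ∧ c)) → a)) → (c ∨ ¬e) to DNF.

(d → (((b ∨ e) → (a ∧ c)) → a)) → (c ∨ ¬e)
= ¬(d → (((b ∨ e) → (a ∧ c)) → a)) ∨ c ∨ ¬e   [eliminate →]
= ¬(¬d ∨ (((b ∨ e) → (a ∧ c)) → a)) ∨ c ∨ ¬e   [eliminate →]
= ¬(¬d ∨ ¬((b ∨ e) → (a ∧ c)) ∨ a) ∨ c ∨ ¬e   [eliminate →]
= ¬(¬d ∨ ¬(¬(b ∨ e) ∨ (a ∧ c)) ∨ a) ∨ c ∨ ¬e   [eliminate →]
= (¬¬d ∧ ¬¬(¬(b ∨ e) ∨ (a ∧ c)) ∧ ¬a) ∨ c ∨ ¬e   [De Morgan]
= (d ∧ ¬¬(¬(b ∨ e) ∨ (a ∧ c)) ∧ ¬a) ∨ c ∨ ¬e   [double negation]
= (d ∧ (¬(b ∨ e) ∨ (a ∧ c)) ∧ ¬a) ∨ c ∨ ¬e   [double negation]
= (d ∧ ((¬b ∧ ¬e) ∨ (a ∧ c)) ∧ ¬a) ∨ c ∨ ¬e   [De Morgan]
= (d ∧ ¬b ∧ ¬e ∧ ¬a) ∨ (d ∧ a ∧ c ∧ ¬a) ∨ c ∨ ¬e   [distribute ∧ over ∨]
= c ∨ ¬e   [simplify]

c ∨ ¬e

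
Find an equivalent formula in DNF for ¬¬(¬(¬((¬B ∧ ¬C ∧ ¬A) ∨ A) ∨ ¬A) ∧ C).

¬¬(¬(¬((¬B ∧ ¬C ∧ ¬A) ∨ A) ∨ ¬A) ∧ C)
⇔ ¬(¬((¬B ∧ ¬C ∧ ¬A) ∨ A) ∨ ¬A) ∧ C
⇔ ¬¬((¬B ∧ ¬C ∧ ¬A) ∨ A) ∧ ¬¬A ∧ C
⇔ ((¬B ∧ ¬C ∧ ¬A) ∨ A) ∧ ¬¬A ∧ C
⇔ ((¬B ∧ ¬C ∧ ¬A) ∨ A) ∧ A ∧ C
⇔ (¬B ∧ ¬C ∧ ¬A ∧ A ∧ C) ∨ (A ∧ A ∧ C)
⇔ A ∧ C

A ∧ C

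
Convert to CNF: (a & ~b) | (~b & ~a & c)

(a & ~b) | (~b & ~a & c)
≡ (a | ~b) & (a | ~a) & (a | c) & (~b | ~b) & (~b | ~a) & (~b | c)
≡ (a | c) & ~b

(a | c) & ~b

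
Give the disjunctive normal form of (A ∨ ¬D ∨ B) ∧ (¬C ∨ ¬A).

(A ∨ ¬D ∨ B) ∧ (¬C ∨ ¬A)
≡ A ∧ ¬C ∨ A ∧ ¬A ∨ ¬D ∧ ¬C ∨ ¬D ∧ ¬A ∨ B ∧ ¬C ∨ B ∧ ¬A   [distribute ∧ over ∨]
≡ A ∧ ¬C ∨ ¬D ∧ ¬C ∨ ¬D ∧ ¬A ∨ B ∧ ¬C ∨ B ∧ ¬A   [simplify]

A ∧ ¬C ∨ ¬D ∧ ¬C ∨ ¬D ∧ ¬A ∨ B ∧ ¬C ∨ B ∧ ¬A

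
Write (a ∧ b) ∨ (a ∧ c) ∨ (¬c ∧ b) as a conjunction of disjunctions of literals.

(a ∨ ¬c) ∧ (a ∨ b) ∧ (b ∨ c)

(a ∧ b) ∨ (a ∧ c) ∨ (¬c ∧ b)
≡ (a ∨ a ∨ ¬c) ∧ (a ∨ a ∨ b) ∧ (a ∨ c ∨ ¬c) ∧ (a ∨ c ∨ b) ∧ (b ∨ a ∨ ¬c) ∧ (b ∨ a ∨ b) ∧ (b ∨ c ∨ ¬c) ∧ (b ∨ c ∨ b)   [distribute ∨ over ∧]
≡ (a ∨ ¬c) ∧ (a ∨ b) ∧ (b ∨ c)   [simplify]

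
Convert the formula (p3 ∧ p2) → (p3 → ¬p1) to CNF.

¬p3 ∨ ¬p2 ∨ ¬p1

(p3 ∧ p2) → (p3 → ¬p1)
≡ ¬(p3 ∧ p2) ∨ (p3 → ¬p1)   (eliminate →)
≡ ¬(p3 ∧ p2) ∨ ¬p3 ∨ ¬p1   (eliminate →)
≡ ¬p3 ∨ ¬p2 ∨ ¬p3 ∨ ¬p1   (De Morgan)
≡ ¬p3 ∨ ¬p2 ∨ ¬p1   (simplify)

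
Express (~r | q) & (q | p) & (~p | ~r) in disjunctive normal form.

(~r & q) | (~r & p) | (q & ~p)

(~r | q) & (q | p) & (~p | ~r)
≡ (~r & q & ~p) | (~r & q & ~r) | (~r & p & ~p) | (~r & p & ~r) | (q & q & ~p) | (q & q & ~r) | (q & p & ~p) | (q & p & ~r)   (distribute & over |)
≡ (~r & q) | (~r & p) | (q & ~p)   (simplify)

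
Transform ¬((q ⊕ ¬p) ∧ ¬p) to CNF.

p ∨ q

¬((q ⊕ ¬p) ∧ ¬p)
⇔ ¬((q ∨ ¬p) ∧ ¬(q ∧ ¬p) ∧ ¬p)   [expand ⊕]
⇔ ¬(q ∨ ¬p) ∨ ¬¬(q ∧ ¬p) ∨ ¬¬p   [De Morgan]
⇔ (¬q ∧ ¬¬p) ∨ ¬¬(q ∧ ¬p) ∨ ¬¬p   [De Morgan]
⇔ (¬q ∧ p) ∨ ¬¬(q ∧ ¬p) ∨ ¬¬p   [double negation]
⇔ (¬q ∧ p) ∨ (q ∧ ¬p) ∨ ¬¬p   [double negation]
⇔ (¬q ∧ p) ∨ (q ∧ ¬p) ∨ p   [double negation]
⇔ (¬q ∨ q ∨ p) ∧ (¬q ∨ ¬p ∨ p) ∧ (p ∨ q ∨ p) ∧ (p ∨ ¬p ∨ p)   [distribute ∨ over ∧]
⇔ p ∨ q   [simplify]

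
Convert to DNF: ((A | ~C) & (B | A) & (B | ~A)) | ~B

(A & B) | (~C & B) | ~B

((A | ~C) & (B | A) & (B | ~A)) | ~B
≡ (A & B & B) | (A & B & ~A) | (A & A & B) | (A & A & ~A) | (~C & B & B) | (~C & B & ~A) | (~C & A & B) | (~C & A & ~A) | ~B   [distribute & over |]
≡ (A & B) | (~C & B) | ~B   [simplify]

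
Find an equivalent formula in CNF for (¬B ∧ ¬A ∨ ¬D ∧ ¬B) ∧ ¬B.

(¬B ∧ ¬A ∨ ¬D ∧ ¬B) ∧ ¬B
≡ (¬B ∨ ¬D) ∧ (¬B ∨ ¬B) ∧ (¬A ∨ ¬D) ∧ (¬A ∨ ¬B) ∧ ¬B   [distribute ∨ over ∧]
≡ ¬B ∧ (¬A ∨ ¬D)   [simplify]

¬B ∧ (¬A ∨ ¬D)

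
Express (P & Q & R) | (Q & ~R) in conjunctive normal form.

(P | ~R) & Q

(P & Q & R) | (Q & ~R)
≡ (P | Q) & (P | ~R) & (Q | Q) & (Q | ~R) & (R | Q) & (R | ~R)
≡ (P | ~R) & Q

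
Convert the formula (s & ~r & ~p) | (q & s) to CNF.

(s & ~r & ~p) | (q & s)
≡ (s | q) & (s | s) & (~r | q) & (~r | s) & (~p | q) & (~p | s)   [distribute | over &]
≡ s & (~r | q) & (~p | q)   [simplify]

s & (~r | q) & (~p | q)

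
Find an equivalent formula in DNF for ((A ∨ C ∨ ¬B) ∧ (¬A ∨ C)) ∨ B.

C ∨ (¬B ∧ ¬A) ∨ B

((A ∨ C ∨ ¬B) ∧ (¬A ∨ C)) ∨ B
= (A ∧ ¬A) ∨ (A ∧ C) ∨ (C ∧ ¬A) ∨ (C ∧ C) ∨ (¬B ∧ ¬A) ∨ (¬B ∧ C) ∨ B   — distribute ∧ over ∨
= C ∨ (¬B ∧ ¬A) ∨ B   — simplify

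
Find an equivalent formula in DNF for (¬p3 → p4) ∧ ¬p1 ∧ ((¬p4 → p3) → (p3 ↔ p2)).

(¬p3 → p4) ∧ ¬p1 ∧ ((¬p4 → p3) → (p3 ↔ p2))
= (¬¬p3 ∨ p4) ∧ ¬p1 ∧ ((¬p4 → p3) → (p3 ↔ p2))   — eliminate →
= (¬¬p3 ∨ p4) ∧ ¬p1 ∧ (¬(¬p4 → p3) ∨ (p3 ↔ p2))   — eliminate →
= (¬¬p3 ∨ p4) ∧ ¬p1 ∧ (¬(¬¬p4 ∨ p3) ∨ (p3 ↔ p2))   — eliminate →
= (¬¬p3 ∨ p4) ∧ ¬p1 ∧ (¬(¬¬p4 ∨ p3) ∨ ((p3 → p2) ∧ (p2 → p3)))   — eliminate ↔
= (¬¬p3 ∨ p4) ∧ ¬p1 ∧ (¬(¬¬p4 ∨ p3) ∨ ((¬p3 ∨ p2) ∧ (p2 → p3)))   — eliminate →
= (¬¬p3 ∨ p4) ∧ ¬p1 ∧ (¬(¬¬p4 ∨ p3) ∨ ((¬p3 ∨ p2) ∧ (¬p2 ∨ p3)))   — eliminate →
= (p3 ∨ p4) ∧ ¬p1 ∧ (¬(¬¬p4 ∨ p3) ∨ ((¬p3 ∨ p2) ∧ (¬p2 ∨ p3)))   — double negation
= (p3 ∨ p4) ∧ ¬p1 ∧ ((¬¬¬p4 ∧ ¬p3) ∨ ((¬p3 ∨ p2) ∧ (¬p2 ∨ p3)))   — De Morgan
= (p3 ∨ p4) ∧ ¬p1 ∧ ((¬p4 ∧ ¬p3) ∨ ((¬p3 ∨ p2) ∧ (¬p2 ∨ p3)))   — double negation
= (p3 ∧ ¬p1 ∧ ¬p4 ∧ ¬p3) ∨ (p3 ∧ ¬p1 ∧ ¬p3 ∧ ¬p2) ∨ (p3 ∧ ¬p1 ∧ ¬p3 ∧ p3) ∨ (p3 ∧ ¬p1 ∧ p2 ∧ ¬p2) ∨ (p3 ∧ ¬p1 ∧ p2 ∧ p3) ∨ (p4 ∧ ¬p1 ∧ ¬p4 ∧ ¬p3) ∨ (p4 ∧ ¬p1 ∧ ¬p3 ∧ ¬p2) ∨ (p4 ∧ ¬p1 ∧ ¬p3 ∧ p3) ∨ (p4 ∧ ¬p1 ∧ p2 ∧ ¬p2) ∨ (p4 ∧ ¬p1 ∧ p2 ∧ p3)   — distribute ∧ over ∨
= (p3 ∧ ¬p1 ∧ p2) ∨ (p4 ∧ ¬p1 ∧ ¬p3 ∧ ¬p2)   — simplify

(p3 ∧ ¬p1 ∧ p2) ∨ (p4 ∧ ¬p1 ∧ ¬p3 ∧ ¬p2)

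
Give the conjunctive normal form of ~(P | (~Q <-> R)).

~P & (~Q | R) & (~R | Q)

~(P | (~Q <-> R))
≡ ~(P | ((~Q -> R) & (R -> ~Q)))
≡ ~(P | ((~~Q | R) & (R -> ~Q)))
≡ ~(P | ((~~Q | R) & (~R | ~Q)))
≡ ~P & ~((~~Q | R) & (~R | ~Q))
≡ ~P & (~(~~Q | R) | ~(~R | ~Q))
≡ ~P & ((~~~Q & ~R) | ~(~R | ~Q))
≡ ~P & ((~Q & ~R) | ~(~R | ~Q))
≡ ~P & ((~Q & ~R) | (~~R & ~~Q))
≡ ~P & ((~Q & ~R) | (R & ~~Q))
≡ ~P & ((~Q & ~R) | (R & Q))
≡ ~P & (~Q | R) & (~Q | Q) & (~R | R) & (~R | Q)
≡ ~P & (~Q | R) & (~R | Q)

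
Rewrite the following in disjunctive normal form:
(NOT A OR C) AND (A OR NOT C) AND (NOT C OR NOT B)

(NOT A AND NOT C) OR (C AND A AND NOT B)

(NOT A OR C) AND (A OR NOT C) AND (NOT C OR NOT B)
≡ (NOT A AND A AND NOT C) OR (NOT A AND A AND NOT B) OR (NOT A AND NOT C AND NOT C) OR (NOT A AND NOT C AND NOT B) OR (C AND A AND NOT C) OR (C AND A AND NOT B) OR (C AND NOT C AND NOT C) OR (C AND NOT C AND NOT B)
≡ (NOT A AND NOT C) OR (C AND A AND NOT B)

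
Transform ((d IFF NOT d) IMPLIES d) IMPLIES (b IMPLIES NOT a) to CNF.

(NOT d OR NOT b OR NOT a) AND (d OR NOT b OR NOT a)

((d IFF NOT d) IMPLIES d) IMPLIES (b IMPLIES NOT a)
⇔ NOT ((d IFF NOT d) IMPLIES d) OR (b IMPLIES NOT a)   (eliminate IMPLIES)
⇔ NOT (NOT (d IFF NOT d) OR d) OR (b IMPLIES NOT a)   (eliminate IMPLIES)
⇔ NOT (NOT ((d IMPLIES NOT d) AND (NOT d IMPLIES d)) OR d) OR (b IMPLIES NOT a)   (eliminate IFF)
⇔ NOT (NOT ((NOT d OR NOT d) AND (NOT d IMPLIES d)) OR d) OR (b IMPLIES NOT a)   (eliminate IMPLIES)
⇔ NOT (NOT ((NOT d OR NOT d) AND (NOT NOT d OR d)) OR d) OR (b IMPLIES NOT a)   (eliminate IMPLIES)
⇔ NOT (NOT ((NOT d OR NOT d) AND (NOT NOT d OR d)) OR d) OR NOT b OR NOT a   (eliminate IMPLIES)
⇔ (NOT NOT ((NOT d OR NOT d) AND (NOT NOT d OR d)) AND NOT d) OR NOT b OR NOT a   (De Morgan)
⇔ ((NOT d OR NOT d) AND (NOT NOT d OR d) AND NOT d) OR NOT b OR NOT a   (double negation)
⇔ ((NOT d OR NOT d) AND (d OR d) AND NOT d) OR NOT b OR NOT a   (double negation)
⇔ (NOT d OR NOT d OR NOT b OR NOT a) AND (d OR d OR NOT b OR NOT a) AND (NOT d OR NOT b OR NOT a)   (distribute OR over AND)
⇔ (NOT d OR NOT b OR NOT a) AND (d OR NOT b OR NOT a)   (simplify)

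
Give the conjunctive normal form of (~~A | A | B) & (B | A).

A | B

(~~A | A | B) & (B | A)
≡ (A | A | B) & (B | A)   [double negation]
≡ A | B   [simplify]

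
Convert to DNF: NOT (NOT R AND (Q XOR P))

NOT (NOT R AND (Q XOR P))
≡ NOT (NOT R AND ((Q AND NOT P) OR (NOT Q AND P)))   [expand XOR]
≡ NOT NOT R OR NOT ((Q AND NOT P) OR (NOT Q AND P))   [De Morgan]
≡ R OR NOT ((Q AND NOT P) OR (NOT Q AND P))   [double negation]
≡ R OR (NOT (Q AND NOT P) AND NOT (NOT Q AND P))   [De Morgan]
≡ R OR ((NOT Q OR NOT NOT P) AND NOT (NOT Q AND P))   [De Morgan]
≡ R OR ((NOT Q OR P) AND NOT (NOT Q AND P))   [double negation]
≡ R OR ((NOT Q OR P) AND (NOT NOT Q OR NOT P))   [De Morgan]
≡ R OR ((NOT Q OR P) AND (Q OR NOT P))   [double negation]
≡ R OR (NOT Q AND Q) OR (NOT Q AND NOT P) OR (P AND Q) OR (P AND NOT P)   [distribute AND over OR]
≡ R OR (NOT Q AND NOT P) OR (P AND Q)   [simplify]

R OR (NOT Q AND NOT P) OR (P AND Q)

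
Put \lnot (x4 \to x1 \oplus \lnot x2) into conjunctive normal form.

\lnot (x4 \to x1 \oplus \lnot x2)
= \lnot (\lnot x4 \lor (x1 \oplus \lnot x2))   [eliminate \to]
= \lnot (\lnot x4 \lor (x1 \lor \lnot x2) \land \lnot (x1 \land \lnot x2))   [expand \oplus]
= \lnot \lnot x4 \land \lnot ((x1 \lor \lnot x2) \land \lnot (x1 \land \lnot x2))   [De Morgan]
= x4 \land \lnot ((x1 \lor \lnot x2) \land \lnot (x1 \land \lnot x2))   [double negation]
= x4 \land (\lnot (x1 \lor \lnot x2) \lor \lnot \lnot (x1 \land \lnot x2))   [De Morgan]
= x4 \land (\lnot x1 \land \lnot \lnot x2 \lor \lnot \lnot (x1 \land \lnot x2))   [De Morgan]
= x4 \land (\lnot x1 \land x2 \lor \lnot \lnot (x1 \land \lnot x2))   [double negation]
= x4 \land (\lnot x1 \land x2 \lor x1 \land \lnot x2)   [double negation]
= x4 \land (\lnot x1 \lor x1) \land (\lnot x1 \lor \lnot x2) \land (x2 \lor x1) \land (x2 \lor \lnot x2)   [distribute \lor over \land]
= x4 \land (\lnot x1 \lor \lnot x2) \land (x2 \lor x1)   [simplify]

x4 \land (\lnot x1 \lor \lnot x2) \land (x2 \lor x1)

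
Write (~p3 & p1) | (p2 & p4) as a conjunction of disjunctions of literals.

(~p3 & p1) | (p2 & p4)
≡ (~p3 | p2) & (~p3 | p4) & (p1 | p2) & (p1 | p4)   [distribute | over &]

(~p3 | p2) & (~p3 | p4) & (p1 | p2) & (p1 | p4)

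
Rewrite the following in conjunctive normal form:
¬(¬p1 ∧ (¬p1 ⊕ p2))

¬(¬p1 ∧ (¬p1 ⊕ p2))
⇔ ¬(¬p1 ∧ (¬p1 ∨ p2) ∧ ¬(¬p1 ∧ p2))   (expand ⊕)
⇔ ¬¬p1 ∨ ¬(¬p1 ∨ p2) ∨ ¬¬(¬p1 ∧ p2)   (De Morgan)
⇔ p1 ∨ ¬(¬p1 ∨ p2) ∨ ¬¬(¬p1 ∧ p2)   (double negation)
⇔ p1 ∨ (¬¬p1 ∧ ¬p2) ∨ ¬¬(¬p1 ∧ p2)   (De Morgan)
⇔ p1 ∨ (p1 ∧ ¬p2) ∨ ¬¬(¬p1 ∧ p2)   (double negation)
⇔ p1 ∨ (p1 ∧ ¬p2) ∨ (¬p1 ∧ p2)   (double negation)
⇔ (p1 ∨ p1 ∨ ¬p1) ∧ (p1 ∨ p1 ∨ p2) ∧ (p1 ∨ ¬p2 ∨ ¬p1) ∧ (p1 ∨ ¬p2 ∨ p2)   (distribute ∨ over ∧)
⇔ p1 ∨ p2   (simplify)

p1 ∨ p2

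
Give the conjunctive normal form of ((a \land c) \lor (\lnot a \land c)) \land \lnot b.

((a \land c) \lor (\lnot a \land c)) \land \lnot b
≡ (a \lor \lnot a) \land (a \lor c) \land (c \lor \lnot a) \land (c \lor c) \land \lnot b   [distribute \lor over \land]
≡ c \land \lnot b   [simplify]

c \land \lnot b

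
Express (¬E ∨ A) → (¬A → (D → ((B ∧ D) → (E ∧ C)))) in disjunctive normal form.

(¬E ∨ A) → (¬A → (D → ((B ∧ D) → (E ∧ C))))
⇔ ¬(¬E ∨ A) ∨ (¬A → (D → ((B ∧ D) → (E ∧ C))))
⇔ ¬(¬E ∨ A) ∨ ¬¬A ∨ (D → ((B ∧ D) → (E ∧ C)))
⇔ ¬(¬E ∨ A) ∨ ¬¬A ∨ ¬D ∨ ((B ∧ D) → (E ∧ C))
⇔ ¬(¬E ∨ A) ∨ ¬¬A ∨ ¬D ∨ ¬(B ∧ D) ∨ (E ∧ C)
⇔ (¬¬E ∧ ¬A) ∨ ¬¬A ∨ ¬D ∨ ¬(B ∧ D) ∨ (E ∧ C)
⇔ (E ∧ ¬A) ∨ ¬¬A ∨ ¬D ∨ ¬(B ∧ D) ∨ (E ∧ C)
⇔ (E ∧ ¬A) ∨ A ∨ ¬D ∨ ¬(B ∧ D) ∨ (E ∧ C)
⇔ (E ∧ ¬A) ∨ A ∨ ¬D ∨ ¬B ∨ ¬D ∨ (E ∧ C)
⇔ (E ∧ ¬A) ∨ A ∨ ¬D ∨ ¬B ∨ (E ∧ C)

(E ∧ ¬A) ∨ A ∨ ¬D ∨ ¬B ∨ (E ∧ C)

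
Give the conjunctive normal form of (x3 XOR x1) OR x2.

(x3 XOR x1) OR x2
≡ ((x3 OR x1) AND NOT (x3 AND x1)) OR x2   — expand XOR
≡ ((x3 OR x1) AND (NOT x3 OR NOT x1)) OR x2   — De Morgan
≡ (x3 OR x1 OR x2) AND (NOT x3 OR NOT x1 OR x2)   — distribute OR over AND

(x3 OR x1 OR x2) AND (NOT x3 OR NOT x1 OR x2)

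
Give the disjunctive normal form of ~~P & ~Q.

~~P & ~Q
≡ P & ~Q   [double negation]

P & ~Q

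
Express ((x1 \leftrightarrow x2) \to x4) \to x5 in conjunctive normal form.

(\lnot x1 \lor x2 \lor x5) \land (\lnot x2 \lor x1 \lor x5) \land (\lnot x4 \lor x5)

((x1 \leftrightarrow x2) \to x4) \to x5
= \lnot ((x1 \leftrightarrow x2) \to x4) \lor x5   [eliminate \to]
= \lnot (\lnot (x1 \leftrightarrow x2) \lor x4) \lor x5   [eliminate \to]
= \lnot (\lnot ((x1 \to x2) \land (x2 \to x1)) \lor x4) \lor x5   [eliminate \leftrightarrow]
= \lnot (\lnot ((\lnot x1 \lor x2) \land (x2 \to x1)) \lor x4) \lor x5   [eliminate \to]
= \lnot (\lnot ((\lnot x1 \lor x2) \land (\lnot x2 \lor x1)) \lor x4) \lor x5   [eliminate \to]
= (\lnot \lnot ((\lnot x1 \lor x2) \land (\lnot x2 \lor x1)) \land \lnot x4) \lor x5   [De Morgan]
= ((\lnot x1 \lor x2) \land (\lnot x2 \lor x1) \land \lnot x4) \lor x5   [double negation]
= (\lnot x1 \lor x2 \lor x5) \land (\lnot x2 \lor x1 \lor x5) \land (\lnot x4 \lor x5)   [distribute \lor over \land]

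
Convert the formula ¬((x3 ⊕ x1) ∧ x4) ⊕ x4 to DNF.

¬x4 ∨ (x3 ∧ ¬x1 ∧ x4) ∨ (¬x3 ∧ x1 ∧ x4)

¬((x3 ⊕ x1) ∧ x4) ⊕ x4
= (¬((x3 ⊕ x1) ∧ x4) ∧ ¬x4) ∨ (¬¬((x3 ⊕ x1) ∧ x4) ∧ x4)   — expand ⊕
= (¬(((x3 ∧ ¬x1) ∨ (¬x3 ∧ x1)) ∧ x4) ∧ ¬x4) ∨ (¬¬((x3 ⊕ x1) ∧ x4) ∧ x4)   — expand ⊕
= (¬(((x3 ∧ ¬x1) ∨ (¬x3 ∧ x1)) ∧ x4) ∧ ¬x4) ∨ (¬¬(((x3 ∧ ¬x1) ∨ (¬x3 ∧ x1)) ∧ x4) ∧ x4)   — expand ⊕
= ((¬((x3 ∧ ¬x1) ∨ (¬x3 ∧ x1)) ∨ ¬x4) ∧ ¬x4) ∨ (¬¬(((x3 ∧ ¬x1) ∨ (¬x3 ∧ x1)) ∧ x4) ∧ x4)   — De Morgan
= (((¬(x3 ∧ ¬x1) ∧ ¬(¬x3 ∧ x1)) ∨ ¬x4) ∧ ¬x4) ∨ (¬¬(((x3 ∧ ¬x1) ∨ (¬x3 ∧ x1)) ∧ x4) ∧ x4)   — De Morgan
= ((((¬x3 ∨ ¬¬x1) ∧ ¬(¬x3 ∧ x1)) ∨ ¬x4) ∧ ¬x4) ∨ (¬¬(((x3 ∧ ¬x1) ∨ (¬x3 ∧ x1)) ∧ x4) ∧ x4)   — De Morgan
= ((((¬x3 ∨ x1) ∧ ¬(¬x3 ∧ x1)) ∨ ¬x4) ∧ ¬x4) ∨ (¬¬(((x3 ∧ ¬x1) ∨ (¬x3 ∧ x1)) ∧ x4) ∧ x4)   — double negation
= ((((¬x3 ∨ x1) ∧ (¬¬x3 ∨ ¬x1)) ∨ ¬x4) ∧ ¬x4) ∨ (¬¬(((x3 ∧ ¬x1) ∨ (¬x3 ∧ x1)) ∧ x4) ∧ x4)   — De Morgan
= ((((¬x3 ∨ x1) ∧ (x3 ∨ ¬x1)) ∨ ¬x4) ∧ ¬x4) ∨ (¬¬(((x3 ∧ ¬x1) ∨ (¬x3 ∧ x1)) ∧ x4) ∧ x4)   — double negation
= ((((¬x3 ∨ x1) ∧ (x3 ∨ ¬x1)) ∨ ¬x4) ∧ ¬x4) ∨ (((x3 ∧ ¬x1) ∨ (¬x3 ∧ x1)) ∧ x4 ∧ x4)   — double negation
= (¬x3 ∧ x3 ∧ ¬x4) ∨ (¬x3 ∧ ¬x1 ∧ ¬x4) ∨ (x1 ∧ x3 ∧ ¬x4) ∨ (x1 ∧ ¬x1 ∧ ¬x4) ∨ (¬x4 ∧ ¬x4) ∨ (x3 ∧ ¬x1 ∧ x4 ∧ x4) ∨ (¬x3 ∧ x1 ∧ x4 ∧ x4)   — distribute ∧ over ∨
= ¬x4 ∨ (x3 ∧ ¬x1 ∧ x4) ∨ (¬x3 ∧ x1 ∧ x4)   — simplify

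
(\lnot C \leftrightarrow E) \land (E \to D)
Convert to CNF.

(\lnot C \leftrightarrow E) \land (E \to D)
≡ (\lnot C \to E) \land (E \to \lnot C) \land (E \to D)
≡ (\lnot \lnot C \lor E) \land (E \to \lnot C) \land (E \to D)
≡ (\lnot \lnot C \lor E) \land (\lnot E \lor \lnot C) \land (E \to D)
≡ (\lnot \lnot C \lor E) \land (\lnot E \lor \lnot C) \land (\lnot E \lor D)
≡ (C \lor E) \land (\lnot E \lor \lnot C) \land (\lnot E \lor D)

(C \lor E) \land (\lnot E \lor \lnot C) \land (\lnot E \lor D)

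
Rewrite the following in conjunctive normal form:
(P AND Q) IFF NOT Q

(P AND Q) IFF NOT Q
≡ ((P AND Q) IMPLIES NOT Q) AND (NOT Q IMPLIES (P AND Q))   — eliminate IFF
≡ (NOT (P AND Q) OR NOT Q) AND (NOT Q IMPLIES (P AND Q))   — eliminate IMPLIES
≡ (NOT (P AND Q) OR NOT Q) AND (NOT NOT Q OR (P AND Q))   — eliminate IMPLIES
≡ (NOT P OR NOT Q OR NOT Q) AND (NOT NOT Q OR (P AND Q))   — De Morgan
≡ (NOT P OR NOT Q OR NOT Q) AND (Q OR (P AND Q))   — double negation
≡ (NOT P OR NOT Q OR NOT Q) AND (Q OR P) AND (Q OR Q)   — distribute OR over AND
≡ (NOT P OR NOT Q) AND Q   — simplify

(NOT P OR NOT Q) AND Q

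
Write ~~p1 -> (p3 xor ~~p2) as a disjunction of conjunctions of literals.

~p1 | (p3 & ~p2) | (~p3 & p2)

~~p1 -> (p3 xor ~~p2)
= ~~~p1 | (p3 xor ~~p2)   [eliminate ->]
= ~~~p1 | (p3 & ~~~p2) | (~p3 & ~~p2)   [expand xor]
= ~p1 | (p3 & ~~~p2) | (~p3 & ~~p2)   [double negation]
= ~p1 | (p3 & ~p2) | (~p3 & ~~p2)   [double negation]
= ~p1 | (p3 & ~p2) | (~p3 & p2)   [double negation]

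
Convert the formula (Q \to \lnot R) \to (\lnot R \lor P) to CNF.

Q \lor \lnot R \lor P

(Q \to \lnot R) \to (\lnot R \lor P)
= \lnot (Q \to \lnot R) \lor \lnot R \lor P   (eliminate \to)
= \lnot (\lnot Q \lor \lnot R) \lor \lnot R \lor P   (eliminate \to)
= (\lnot \lnot Q \land \lnot \lnot R) \lor \lnot R \lor P   (De Morgan)
= (Q \land \lnot \lnot R) \lor \lnot R \lor P   (double negation)
= (Q \land R) \lor \lnot R \lor P   (double negation)
= (Q \lor \lnot R \lor P) \land (R \lor \lnot R \lor P)   (distribute \lor over \land)
= Q \lor \lnot R \lor P   (simplify)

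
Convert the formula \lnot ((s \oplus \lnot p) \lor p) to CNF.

(p \lor s) \land \lnot p

\lnot ((s \oplus \lnot p) \lor p)
⇔ \lnot (((s \lor \lnot p) \land \lnot (s \land \lnot p)) \lor p)   (expand \oplus)
⇔ \lnot ((s \lor \lnot p) \land \lnot (s \land \lnot p)) \land \lnot p   (De Morgan)
⇔ (\lnot (s \lor \lnot p) \lor \lnot \lnot (s \land \lnot p)) \land \lnot p   (De Morgan)
⇔ ((\lnot s \land \lnot \lnot p) \lor \lnot \lnot (s \land \lnot p)) \land \lnot p   (De Morgan)
⇔ ((\lnot s \land p) \lor \lnot \lnot (s \land \lnot p)) \land \lnot p   (double negation)
⇔ ((\lnot s \land p) \lor (s \land \lnot p)) \land \lnot p   (double negation)
⇔ (\lnot s \lor s) \land (\lnot s \lor \lnot p) \land (p \lor s) \land (p \lor \lnot p) \land \lnot p   (distribute \lor over \land)
⇔ (p \lor s) \land \lnot p   (simplify)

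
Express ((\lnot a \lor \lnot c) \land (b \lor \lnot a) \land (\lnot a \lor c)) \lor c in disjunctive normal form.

((\lnot a \lor \lnot c) \land (b \lor \lnot a) \land (\lnot a \lor c)) \lor c
⇔ (\lnot a \land b \land \lnot a) \lor (\lnot a \land b \land c) \lor (\lnot a \land \lnot a \land \lnot a) \lor (\lnot a \land \lnot a \land c) \lor (\lnot c \land b \land \lnot a) \lor (\lnot c \land b \land c) \lor (\lnot c \land \lnot a \land \lnot a) \lor (\lnot c \land \lnot a \land c) \lor c   [distribute \land over \lor]
⇔ \lnot a \lor c   [simplify]

\lnot a \lor c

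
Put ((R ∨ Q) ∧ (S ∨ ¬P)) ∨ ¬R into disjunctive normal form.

((R ∨ Q) ∧ (S ∨ ¬P)) ∨ ¬R
≡ (R ∧ S) ∨ (R ∧ ¬P) ∨ (Q ∧ S) ∨ (Q ∧ ¬P) ∨ ¬R   — distribute ∧ over ∨

(R ∧ S) ∨ (R ∧ ¬P) ∨ (Q ∧ S) ∨ (Q ∧ ¬P) ∨ ¬R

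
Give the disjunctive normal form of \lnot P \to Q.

P \lor Q

\lnot P \to Q
≡ \lnot \lnot P \lor Q   [eliminate \to]
≡ P \lor Q   [double negation]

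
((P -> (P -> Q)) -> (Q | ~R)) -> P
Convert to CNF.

((P -> (P -> Q)) -> (Q | ~R)) -> P
≡ ~((P -> (P -> Q)) -> (Q | ~R)) | P   [eliminate ->]
≡ ~(~(P -> (P -> Q)) | Q | ~R) | P   [eliminate ->]
≡ ~(~(~P | (P -> Q)) | Q | ~R) | P   [eliminate ->]
≡ ~(~(~P | ~P | Q) | Q | ~R) | P   [eliminate ->]
≡ (~~(~P | ~P | Q) & ~Q & ~~R) | P   [De Morgan]
≡ ((~P | ~P | Q) & ~Q & ~~R) | P   [double negation]
≡ ((~P | ~P | Q) & ~Q & R) | P   [double negation]
≡ (~P | ~P | Q | P) & (~Q | P) & (R | P)   [distribute | over &]
≡ (~Q | P) & (R | P)   [simplify]

(~Q | P) & (R | P)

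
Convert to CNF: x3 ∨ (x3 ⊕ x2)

x3 ∨ (x3 ⊕ x2)
≡ x3 ∨ ((x3 ∨ x2) ∧ ¬(x3 ∧ x2))
≡ x3 ∨ ((x3 ∨ x2) ∧ (¬x3 ∨ ¬x2))
≡ (x3 ∨ x3 ∨ x2) ∧ (x3 ∨ ¬x3 ∨ ¬x2)
≡ x3 ∨ x2

x3 ∨ x2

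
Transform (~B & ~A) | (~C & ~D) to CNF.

(~B & ~A) | (~C & ~D)
= (~B | ~C) & (~B | ~D) & (~A | ~C) & (~A | ~D)   [distribute | over &]

(~B | ~C) & (~B | ~D) & (~A | ~C) & (~A | ~D)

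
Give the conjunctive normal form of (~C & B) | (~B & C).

(~C & B) | (~B & C)
⇔ (~C | ~B) & (~C | C) & (B | ~B) & (B | C)   — distribute | over &
⇔ (~C | ~B) & (B | C)   — simplify

(~C | ~B) & (B | C)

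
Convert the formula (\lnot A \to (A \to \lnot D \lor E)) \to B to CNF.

(\lnot A \lor B) \land (A \lor B) \land (D \lor B) \land (\lnot E \lor B)

(\lnot A \to (A \to \lnot D \lor E)) \to B
= \lnot (\lnot A \to (A \to \lnot D \lor E)) \lor B   [eliminate \to]
= \lnot (\lnot \lnot A \lor (A \to \lnot D \lor E)) \lor B   [eliminate \to]
= \lnot (\lnot \lnot A \lor \lnot A \lor \lnot D \lor E) \lor B   [eliminate \to]
= \lnot \lnot \lnot A \land \lnot \lnot A \land \lnot \lnot D \land \lnot E \lor B   [De Morgan]
= \lnot A \land \lnot \lnot A \land \lnot \lnot D \land \lnot E \lor B   [double negation]
= \lnot A \land A \land \lnot \lnot D \land \lnot E \lor B   [double negation]
= \lnot A \land A \land D \land \lnot E \lor B   [double negation]
= (\lnot A \lor B) \land (A \lor B) \land (D \lor B) \land (\lnot E \lor B)   [distribute \lor over \land]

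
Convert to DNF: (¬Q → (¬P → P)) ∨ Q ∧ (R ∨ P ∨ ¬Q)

(¬Q → (¬P → P)) ∨ Q ∧ (R ∨ P ∨ ¬Q)
≡ ¬¬Q ∨ (¬P → P) ∨ Q ∧ (R ∨ P ∨ ¬Q)   (eliminate →)
≡ ¬¬Q ∨ ¬¬P ∨ P ∨ Q ∧ (R ∨ P ∨ ¬Q)   (eliminate →)
≡ Q ∨ ¬¬P ∨ P ∨ Q ∧ (R ∨ P ∨ ¬Q)   (double negation)
≡ Q ∨ P ∨ P ∨ Q ∧ (R ∨ P ∨ ¬Q)   (double negation)
≡ Q ∨ P ∨ P ∨ Q ∧ R ∨ Q ∧ P ∨ Q ∧ ¬Q   (distribute ∧ over ∨)
≡ Q ∨ P   (simplify)

Q ∨ P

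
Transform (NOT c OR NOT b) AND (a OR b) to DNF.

(NOT c AND a) OR (NOT c AND b) OR (NOT b AND a)

(NOT c OR NOT b) AND (a OR b)
= (NOT c AND a) OR (NOT c AND b) OR (NOT b AND a) OR (NOT b AND b)   (distribute AND over OR)
= (NOT c AND a) OR (NOT c AND b) OR (NOT b AND a)   (simplify)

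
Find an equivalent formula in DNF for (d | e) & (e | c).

(d & c) | e

(d | e) & (e | c)
= (d & e) | (d & c) | (e & e) | (e & c)
= (d & c) | e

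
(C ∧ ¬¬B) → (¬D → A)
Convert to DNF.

(C ∧ ¬¬B) → (¬D → A)
⇔ ¬(C ∧ ¬¬B) ∨ (¬D → A)   [eliminate →]
⇔ ¬(C ∧ ¬¬B) ∨ ¬¬D ∨ A   [eliminate →]
⇔ ¬C ∨ ¬¬¬B ∨ ¬¬D ∨ A   [De Morgan]
⇔ ¬C ∨ ¬B ∨ ¬¬D ∨ A   [double negation]
⇔ ¬C ∨ ¬B ∨ D ∨ A   [double negation]

¬C ∨ ¬B ∨ D ∨ A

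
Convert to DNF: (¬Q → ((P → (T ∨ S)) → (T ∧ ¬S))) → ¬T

(¬Q ∧ S) ∨ ¬T

(¬Q → ((P → (T ∨ S)) → (T ∧ ¬S))) → ¬T
= ¬(¬Q → ((P → (T ∨ S)) → (T ∧ ¬S))) ∨ ¬T   [eliminate →]
= ¬(¬¬Q ∨ ((P → (T ∨ S)) → (T ∧ ¬S))) ∨ ¬T   [eliminate →]
= ¬(¬¬Q ∨ ¬(P → (T ∨ S)) ∨ (T ∧ ¬S)) ∨ ¬T   [eliminate →]
= ¬(¬¬Q ∨ ¬(¬P ∨ T ∨ S) ∨ (T ∧ ¬S)) ∨ ¬T   [eliminate →]
= (¬¬¬Q ∧ ¬¬(¬P ∨ T ∨ S) ∧ ¬(T ∧ ¬S)) ∨ ¬T   [De Morgan]
= (¬Q ∧ ¬¬(¬P ∨ T ∨ S) ∧ ¬(T ∧ ¬S)) ∨ ¬T   [double negation]
= (¬Q ∧ (¬P ∨ T ∨ S) ∧ ¬(T ∧ ¬S)) ∨ ¬T   [double negation]
= (¬Q ∧ (¬P ∨ T ∨ S) ∧ (¬T ∨ ¬¬S)) ∨ ¬T   [De Morgan]
= (¬Q ∧ (¬P ∨ T ∨ S) ∧ (¬T ∨ S)) ∨ ¬T   [double negation]
= (¬Q ∧ ¬P ∧ ¬T) ∨ (¬Q ∧ ¬P ∧ S) ∨ (¬Q ∧ T ∧ ¬T) ∨ (¬Q ∧ T ∧ S) ∨ (¬Q ∧ S ∧ ¬T) ∨ (¬Q ∧ S ∧ S) ∨ ¬T   [distribute ∧ over ∨]
= (¬Q ∧ S) ∨ ¬T   [simplify]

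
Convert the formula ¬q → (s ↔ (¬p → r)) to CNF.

(q ∨ ¬s ∨ p ∨ r) ∧ (q ∨ ¬p ∨ s) ∧ (q ∨ ¬r ∨ s)

¬q → (s ↔ (¬p → r))
≡ ¬¬q ∨ (s ↔ (¬p → r))
≡ ¬¬q ∨ ((s → (¬p → r)) ∧ ((¬p → r) → s))
≡ ¬¬q ∨ ((¬s ∨ (¬p → r)) ∧ ((¬p → r) → s))
≡ ¬¬q ∨ ((¬s ∨ ¬¬p ∨ r) ∧ ((¬p → r) → s))
≡ ¬¬q ∨ ((¬s ∨ ¬¬p ∨ r) ∧ (¬(¬p → r) ∨ s))
≡ ¬¬q ∨ ((¬s ∨ ¬¬p ∨ r) ∧ (¬(¬¬p ∨ r) ∨ s))
≡ q ∨ ((¬s ∨ ¬¬p ∨ r) ∧ (¬(¬¬p ∨ r) ∨ s))
≡ q ∨ ((¬s ∨ p ∨ r) ∧ (¬(¬¬p ∨ r) ∨ s))
≡ q ∨ ((¬s ∨ p ∨ r) ∧ ((¬¬¬p ∧ ¬r) ∨ s))
≡ q ∨ ((¬s ∨ p ∨ r) ∧ ((¬p ∧ ¬r) ∨ s))
≡ (q ∨ ¬s ∨ p ∨ r) ∧ (q ∨ ¬p ∨ s) ∧ (q ∨ ¬r ∨ s)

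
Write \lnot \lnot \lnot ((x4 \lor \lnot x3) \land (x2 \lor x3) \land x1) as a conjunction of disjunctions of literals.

\lnot \lnot \lnot ((x4 \lor \lnot x3) \land (x2 \lor x3) \land x1)
⇔ \lnot ((x4 \lor \lnot x3) \land (x2 \lor x3) \land x1)   — double negation
⇔ \lnot (x4 \lor \lnot x3) \lor \lnot (x2 \lor x3) \lor \lnot x1   — De Morgan
⇔ (\lnot x4 \land \lnot \lnot x3) \lor \lnot (x2 \lor x3) \lor \lnot x1   — De Morgan
⇔ (\lnot x4 \land x3) \lor \lnot (x2 \lor x3) \lor \lnot x1   — double negation
⇔ (\lnot x4 \land x3) \lor (\lnot x2 \land \lnot x3) \lor \lnot x1   — De Morgan
⇔ (\lnot x4 \lor \lnot x2 \lor \lnot x1) \land (\lnot x4 \lor \lnot x3 \lor \lnot x1) \land (x3 \lor \lnot x2 \lor \lnot x1) \land (x3 \lor \lnot x3 \lor \lnot x1)   — distribute \lor over \land
⇔ (\lnot x4 \lor \lnot x2 \lor \lnot x1) \land (\lnot x4 \lor \lnot x3 \lor \lnot x1) \land (x3 \lor \lnot x2 \lor \lnot x1)   — simplify

(\lnot x4 \lor \lnot x2 \lor \lnot x1) \land (\lnot x4 \lor \lnot x3 \lor \lnot x1) \land (x3 \lor \lnot x2 \lor \lnot x1)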